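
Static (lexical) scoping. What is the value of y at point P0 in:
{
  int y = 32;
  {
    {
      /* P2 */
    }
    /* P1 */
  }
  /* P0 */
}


y declared in the same block as P0
y = 32


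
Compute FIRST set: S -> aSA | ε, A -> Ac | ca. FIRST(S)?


Per alternative of S: FIRST(aSA) = {a}; FIRST(ε) = {ε}
FIRST(S) = {a, ε}


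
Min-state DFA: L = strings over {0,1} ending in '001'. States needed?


Track the longest suffix of input matching a prefix of '001': 4 classes (prefixes of length 0..3)
Minimal DFA: 4 states


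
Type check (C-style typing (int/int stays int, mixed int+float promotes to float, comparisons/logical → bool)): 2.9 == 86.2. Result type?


Operand types: float == float
Rule: comparison yields bool
Result type: bool


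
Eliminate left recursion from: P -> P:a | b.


Left-recursive alternatives: P:a; non-recursive: b
Introduce P': P -> bP', P' -> :aP' | ε


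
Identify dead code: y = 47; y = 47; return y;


first assignment to y is overwritten before any read
Dead: 'y = 47'


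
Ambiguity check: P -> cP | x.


right-linear, alternatives start with distinct terminals 'c' vs 'x': unique leftmost derivation
Unambiguous


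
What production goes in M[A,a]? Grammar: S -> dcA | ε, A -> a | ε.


For [A, a]: 'a' ∈ FIRST(a)
Entry: A -> a


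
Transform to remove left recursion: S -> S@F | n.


Left-recursive alternatives: S@F; non-recursive: n
Introduce S': S -> nS', S' -> @FS' | ε


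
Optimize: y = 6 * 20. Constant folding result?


6 * 20 = 120 at compile time
Optimized: y = 120


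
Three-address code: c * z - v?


Break into single-operator statements:
t1 = c * z
t2 = t1 - v


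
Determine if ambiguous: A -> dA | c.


right-linear, alternatives start with distinct terminals 'd' vs 'c': unique leftmost derivation
Unambiguous


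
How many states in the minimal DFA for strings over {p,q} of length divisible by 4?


Track length mod 4: states 0..3, accept at 0
Minimal DFA: 4 states


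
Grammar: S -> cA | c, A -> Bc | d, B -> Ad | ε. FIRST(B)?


Per alternative of B: FIRST(Ad) = {c, d}; FIRST(ε) = {ε}
FIRST(B) = {c, d, ε}


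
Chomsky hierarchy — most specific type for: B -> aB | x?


Right-linear: every RHS is a terminal or a terminal followed by one nonterminal
Classification: Type 3 (Regular)


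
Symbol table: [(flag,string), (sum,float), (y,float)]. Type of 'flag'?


Lookup 'flag' → type string


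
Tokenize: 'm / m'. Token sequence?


Scan left to right, longest-match per lexeme
Tokens: ID(m), OP(/), ID(m)


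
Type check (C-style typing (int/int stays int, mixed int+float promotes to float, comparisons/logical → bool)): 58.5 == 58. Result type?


Operand types: float == int
Rule: comparison yields bool
Result type: bool


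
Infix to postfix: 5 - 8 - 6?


Left to right (same or higher precedence on left)
Postfix: 5 8 - 6 -


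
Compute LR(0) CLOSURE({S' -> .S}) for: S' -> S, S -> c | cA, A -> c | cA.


Start: S' -> .S
For each item with dot before a nonterminal B, add B -> .γ for every B-production
Closure: [S' -> .S, S -> .c, S -> .cA]


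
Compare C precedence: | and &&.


'|' is bitwise OR (level 3); '&&' is logical AND (level 2)
Higher level binds tighter
'|' has higher precedence than '&&'


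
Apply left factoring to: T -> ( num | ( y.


Common prefix: '('
Factored: T -> ( T', T' -> num | y


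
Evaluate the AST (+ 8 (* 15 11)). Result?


Evaluate inner: (* 15 11) = 165
Evaluate root: (+ 8 165) = 173
Result: 173


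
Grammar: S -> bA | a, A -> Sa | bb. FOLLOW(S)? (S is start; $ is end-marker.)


$ ∈ FOLLOW(S). For each A -> αBβ: add FIRST(β)\{ε} to FOLLOW(B); if β nullable, add FOLLOW(A).
FOLLOW(S) = {$, a}


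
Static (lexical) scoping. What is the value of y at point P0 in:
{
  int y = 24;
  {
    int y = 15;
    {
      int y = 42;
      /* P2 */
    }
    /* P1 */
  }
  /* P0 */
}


y declared in the same block as P0
y = 24


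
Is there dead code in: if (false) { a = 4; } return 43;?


condition is constant false, so the whole block is unreachable
Dead: 'if (false) { a = 4; }'


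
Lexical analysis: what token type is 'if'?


Pattern: reserved word
Type: KEYWORD


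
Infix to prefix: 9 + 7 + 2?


left-to-right (same/higher precedence on left): tree is (+ (+ 9 7) 2)
Prefix: + + 9 7 2


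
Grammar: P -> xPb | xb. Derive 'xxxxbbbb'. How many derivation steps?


Derivation: P => xPb => xxPbb => xxxPbbb => xxxxbbbb
Steps: 4


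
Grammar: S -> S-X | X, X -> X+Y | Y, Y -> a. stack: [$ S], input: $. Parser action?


start symbol S on stack, input exhausted
Action: accept


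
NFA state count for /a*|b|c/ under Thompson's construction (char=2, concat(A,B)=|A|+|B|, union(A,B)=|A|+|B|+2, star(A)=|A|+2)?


Syntax tree has 3 char leaf(s), 2 union(s), 1 star(s)
chars contribute 3×2 = 6; each union adds +2; each star adds +2
Total: 6 + 4 + 2 = 12 states


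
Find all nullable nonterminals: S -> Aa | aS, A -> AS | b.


A nonterminal is nullable iff some alternative derives ε (directly, or every symbol in it is nullable)
Nullable: {}


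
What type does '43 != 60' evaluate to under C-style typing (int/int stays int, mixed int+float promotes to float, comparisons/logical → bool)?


Operand types: int != int
Rule: comparison yields bool
Result type: bool


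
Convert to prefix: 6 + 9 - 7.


left-to-right (same/higher precedence on left): tree is (- (+ 6 9) 7)
Prefix: - + 6 9 7


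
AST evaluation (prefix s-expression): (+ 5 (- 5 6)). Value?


Evaluate inner: (- 5 6) = -1
Evaluate root: (+ 5 -1) = 4
Result: 4


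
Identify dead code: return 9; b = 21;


statement follows a return and is unreachable
Dead: 'b = 21'


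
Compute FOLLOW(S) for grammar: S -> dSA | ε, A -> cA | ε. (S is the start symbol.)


$ ∈ FOLLOW(S). For each A -> αBβ: add FIRST(β)\{ε} to FOLLOW(B); if β nullable, add FOLLOW(A).
FOLLOW(S) = {$, c}


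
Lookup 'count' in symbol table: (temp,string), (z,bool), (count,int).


Lookup 'count' → type int


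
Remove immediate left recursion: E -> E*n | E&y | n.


Left-recursive alternatives: E*n, E&y; non-recursive: n
Introduce E': E -> nE', E' -> *nE' | &yE' | ε


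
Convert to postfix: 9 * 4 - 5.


Left to right (same or higher precedence on left)
Postfix: 9 4 * 5 -


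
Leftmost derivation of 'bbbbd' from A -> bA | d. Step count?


Derivation: A => bA => bbA => bbbA => bbbbA => bbbbd
Steps: 5


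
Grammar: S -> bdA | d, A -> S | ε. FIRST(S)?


Per alternative of S: FIRST(bdA) = {b}; FIRST(d) = {d}
FIRST(S) = {b, d}


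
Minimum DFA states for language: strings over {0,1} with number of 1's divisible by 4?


Track (count of 1) mod 4: states 0..3, accept at 0
Minimal DFA: 4 states


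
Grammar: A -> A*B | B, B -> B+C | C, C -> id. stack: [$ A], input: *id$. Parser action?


shift '*' to continue A -> A*B
Action: shift


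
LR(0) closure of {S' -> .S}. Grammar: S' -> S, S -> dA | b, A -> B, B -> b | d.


Start: S' -> .S
For each item with dot before a nonterminal B, add B -> .γ for every B-production
Closure: [S' -> .S, S -> .dA, S -> .b]


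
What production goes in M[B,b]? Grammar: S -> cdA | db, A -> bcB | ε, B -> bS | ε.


For [B, b]: 'b' ∈ FIRST(bS)
Entry: B -> bS


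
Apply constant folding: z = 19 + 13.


19 + 13 = 32 at compile time
Optimized: z = 32


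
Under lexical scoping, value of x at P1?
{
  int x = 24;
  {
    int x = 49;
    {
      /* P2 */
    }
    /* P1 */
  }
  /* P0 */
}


x declared in the same block as P1
x = 49


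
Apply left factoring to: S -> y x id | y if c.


Common prefix: 'y'
Factored: S -> y S', S' -> x id | if c


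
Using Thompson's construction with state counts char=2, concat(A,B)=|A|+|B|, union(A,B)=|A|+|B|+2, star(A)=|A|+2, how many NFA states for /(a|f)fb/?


Syntax tree has 4 char leaf(s), 1 union(s), 0 star(s)
chars contribute 4×2 = 8; each union adds +2; each star adds +2
Total: 8 + 2 + 0 = 10 states


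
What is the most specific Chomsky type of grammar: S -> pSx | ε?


Single nonterminal LHS, but p^n x^n is not regular
Classification: Type 2 (Context-Free)


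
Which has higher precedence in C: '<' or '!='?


'<' is relational (level 7); '!=' is equality (level 6)
Higher level binds tighter
'<' has higher precedence than '!='


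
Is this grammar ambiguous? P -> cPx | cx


balanced c^n…x^n: each string has a unique parse
Unambiguous


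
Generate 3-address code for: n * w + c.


Break into single-operator statements:
t1 = n * w
t2 = t1 + c


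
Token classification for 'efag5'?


Pattern: letter/underscore followed by alphanumerics, not a keyword
Type: IDENTIFIER


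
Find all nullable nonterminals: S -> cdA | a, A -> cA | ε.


A nonterminal is nullable iff some alternative derives ε (directly, or every symbol in it is nullable)
Nullable: {A}


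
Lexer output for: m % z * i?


Scan left to right, longest-match per lexeme
Tokens: ID(m), OP(%), ID(z), OP(*), ID(i)


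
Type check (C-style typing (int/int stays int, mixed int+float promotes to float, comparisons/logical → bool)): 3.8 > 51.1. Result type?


Operand types: float > float
Rule: comparison yields bool
Result type: bool


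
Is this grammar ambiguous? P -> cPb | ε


balanced c^n…b^n: each string has a unique parse
Unambiguous


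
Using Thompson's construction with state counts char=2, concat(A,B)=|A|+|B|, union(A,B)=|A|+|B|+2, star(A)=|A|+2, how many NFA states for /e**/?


Syntax tree has 1 char leaf(s), 0 union(s), 2 star(s)
chars contribute 1×2 = 2; each union adds +2; each star adds +2
Total: 2 + 0 + 4 = 6 states


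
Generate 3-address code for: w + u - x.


Break into single-operator statements:
t1 = w + u
t2 = t1 - x


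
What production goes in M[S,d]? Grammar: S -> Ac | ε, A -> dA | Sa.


For [S, d]: 'd' ∈ FIRST(Ac)
Entry: S -> Ac


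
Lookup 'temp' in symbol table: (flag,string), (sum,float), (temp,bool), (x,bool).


Lookup 'temp' → type bool


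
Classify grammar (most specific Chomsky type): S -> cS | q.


Right-linear: every RHS is a terminal or a terminal followed by one nonterminal
Classification: Type 3 (Regular)


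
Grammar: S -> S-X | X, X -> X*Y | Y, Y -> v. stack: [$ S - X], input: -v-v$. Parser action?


handle 'S-X' on top; lookahead ∈ FOLLOW(S) = {-, $}
Action: reduce (S -> S-X)


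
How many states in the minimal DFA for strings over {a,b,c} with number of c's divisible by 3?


Track (count of c) mod 3: states 0..2, accept at 0
Minimal DFA: 3 states


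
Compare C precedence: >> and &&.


'>>' is shift (level 8); '&&' is logical AND (level 2)
Higher level binds tighter
'>>' has higher precedence than '&&'


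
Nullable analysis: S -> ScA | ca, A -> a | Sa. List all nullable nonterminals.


A nonterminal is nullable iff some alternative derives ε (directly, or every symbol in it is nullable)
Nullable: {}


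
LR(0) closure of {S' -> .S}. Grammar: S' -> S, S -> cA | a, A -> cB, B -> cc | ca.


Start: S' -> .S
For each item with dot before a nonterminal B, add B -> .γ for every B-production
Closure: [S' -> .S, S -> .cA, S -> .a]


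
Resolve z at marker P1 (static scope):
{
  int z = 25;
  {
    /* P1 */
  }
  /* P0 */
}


P1's block does not declare z; resolves to the enclosing declaration at depth 0
z = 25


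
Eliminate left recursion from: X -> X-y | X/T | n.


Left-recursive alternatives: X-y, X/T; non-recursive: n
Introduce X': X -> nX', X' -> -yX' | /TX' | ε


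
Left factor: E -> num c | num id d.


Common prefix: 'num'
Factored: E -> num E', E' -> c | id d


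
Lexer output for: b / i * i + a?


Scan left to right, longest-match per lexeme
Tokens: ID(b), OP(/), ID(i), OP(*), ID(i), OP(+), ID(a)


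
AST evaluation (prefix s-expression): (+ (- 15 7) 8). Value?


Evaluate inner: (- 15 7) = 8
Evaluate root: (+ 8 8) = 16
Result: 16


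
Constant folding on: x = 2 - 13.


2 - 13 = -11 at compile time
Optimized: x = -11


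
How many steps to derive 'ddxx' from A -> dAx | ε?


Derivation: A => dAx => ddAxx => ddxx
Steps: 3


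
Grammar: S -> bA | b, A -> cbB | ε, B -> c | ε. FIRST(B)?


Per alternative of B: FIRST(c) = {c}; FIRST(ε) = {ε}
FIRST(B) = {c, ε}


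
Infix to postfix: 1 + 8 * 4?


* has higher precedence, evaluate 8*4 first
Postfix: 1 8 4 * +


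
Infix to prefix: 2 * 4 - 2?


left-to-right (same/higher precedence on left): tree is (- (* 2 4) 2)
Prefix: - * 2 4 2


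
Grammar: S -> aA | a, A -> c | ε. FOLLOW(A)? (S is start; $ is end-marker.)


$ ∈ FOLLOW(S). For each A -> αBβ: add FIRST(β)\{ε} to FOLLOW(B); if β nullable, add FOLLOW(A).
FOLLOW(A) = {$}


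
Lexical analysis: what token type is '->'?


Pattern: operator symbol
Type: OPERATOR


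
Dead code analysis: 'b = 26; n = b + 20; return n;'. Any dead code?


b is read by n's definition; n is returned
No dead code


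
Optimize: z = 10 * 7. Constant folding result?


10 * 7 = 70 at compile time
Optimized: z = 70


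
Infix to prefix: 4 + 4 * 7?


'*' binds tighter: tree is (+ 4 (* 4 7))
Prefix: + 4 * 4 7


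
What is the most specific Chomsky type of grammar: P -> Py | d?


Left-linear: every RHS is a terminal or one nonterminal followed by a terminal
Classification: Type 3 (Regular)


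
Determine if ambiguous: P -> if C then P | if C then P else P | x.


dangling else: 'if C then if C then x else x' parses two ways
Ambiguous


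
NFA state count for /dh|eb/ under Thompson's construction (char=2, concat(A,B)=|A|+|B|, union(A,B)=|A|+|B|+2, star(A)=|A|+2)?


Syntax tree has 4 char leaf(s), 1 union(s), 0 star(s)
chars contribute 4×2 = 8; each union adds +2; each star adds +2
Total: 8 + 2 + 0 = 10 states


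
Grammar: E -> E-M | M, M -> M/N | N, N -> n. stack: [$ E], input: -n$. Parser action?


shift '-' to continue E -> E-M
Action: shift


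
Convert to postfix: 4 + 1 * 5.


* has higher precedence, evaluate 1*5 first
Postfix: 4 1 5 * +


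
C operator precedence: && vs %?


'%' is multiplicative (level 10); '&&' is logical AND (level 2)
Higher level binds tighter
'%' has higher precedence than '&&'


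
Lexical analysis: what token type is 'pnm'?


Pattern: letter/underscore followed by alphanumerics, not a keyword
Type: IDENTIFIER


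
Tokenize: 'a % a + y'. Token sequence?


Scan left to right, longest-match per lexeme
Tokens: ID(a), OP(%), ID(a), OP(+), ID(y)


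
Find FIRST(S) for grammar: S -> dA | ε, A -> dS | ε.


Per alternative of S: FIRST(dA) = {d}; FIRST(ε) = {ε}
FIRST(S) = {d, ε}


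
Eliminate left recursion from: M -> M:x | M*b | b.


Left-recursive alternatives: M:x, M*b; non-recursive: b
Introduce M': M -> bM', M' -> :xM' | *bM' | ε


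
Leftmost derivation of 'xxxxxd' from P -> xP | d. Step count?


Derivation: P => xP => xxP => xxxP => xxxxP => xxxxxP => xxxxxd
Steps: 6


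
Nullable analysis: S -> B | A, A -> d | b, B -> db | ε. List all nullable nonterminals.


A nonterminal is nullable iff some alternative derives ε (directly, or every symbol in it is nullable)
Nullable: {B, S}


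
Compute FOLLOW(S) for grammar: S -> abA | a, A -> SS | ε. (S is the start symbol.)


$ ∈ FOLLOW(S). For each A -> αBβ: add FIRST(β)\{ε} to FOLLOW(B); if β nullable, add FOLLOW(A).
FOLLOW(S) = {$, a}


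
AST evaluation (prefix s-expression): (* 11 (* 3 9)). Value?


Evaluate inner: (* 3 9) = 27
Evaluate root: (* 11 27) = 297
Result: 297


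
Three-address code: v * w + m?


Break into single-operator statements:
t1 = v * w
t2 = t1 + m


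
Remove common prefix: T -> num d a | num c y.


Common prefix: 'num'
Factored: T -> num T', T' -> d a | c y


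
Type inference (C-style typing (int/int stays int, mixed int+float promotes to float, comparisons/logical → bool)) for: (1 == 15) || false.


Operand types: bool || bool
Rule: logical operators take bool operands and yield bool
Result type: bool


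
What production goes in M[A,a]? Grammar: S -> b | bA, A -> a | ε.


For [A, a]: 'a' ∈ FIRST(a)
Entry: A -> a


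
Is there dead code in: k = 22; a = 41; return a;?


k is assigned but never read
Dead: 'k = 22'


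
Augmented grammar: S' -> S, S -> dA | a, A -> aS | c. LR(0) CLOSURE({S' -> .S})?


Start: S' -> .S
For each item with dot before a nonterminal B, add B -> .γ for every B-production
Closure: [S' -> .S, S -> .dA, S -> .a]


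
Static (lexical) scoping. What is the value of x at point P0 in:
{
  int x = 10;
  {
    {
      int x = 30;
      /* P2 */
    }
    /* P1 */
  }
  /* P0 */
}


x declared in the same block as P0
x = 10


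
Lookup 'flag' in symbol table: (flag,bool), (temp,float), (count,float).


Lookup 'flag' → type bool


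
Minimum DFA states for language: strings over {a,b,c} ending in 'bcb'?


Track the longest suffix of input matching a prefix of 'bcb': 4 classes (prefixes of length 0..3)
Minimal DFA: 4 states


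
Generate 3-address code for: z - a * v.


Break into single-operator statements:
t1 = a * v
t2 = z - t1


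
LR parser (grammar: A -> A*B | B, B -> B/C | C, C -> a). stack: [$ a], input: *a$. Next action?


'a' on top is the handle for C -> a
Action: reduce (C -> a)


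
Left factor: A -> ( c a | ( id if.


Common prefix: '('
Factored: A -> ( A', A' -> c a | id if


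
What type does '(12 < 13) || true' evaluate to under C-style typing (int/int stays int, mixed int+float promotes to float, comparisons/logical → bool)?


Operand types: bool || bool
Rule: logical operators take bool operands and yield bool
Result type: bool


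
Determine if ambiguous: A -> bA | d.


right-linear, alternatives start with distinct terminals 'b' vs 'd': unique leftmost derivation
Unambiguous


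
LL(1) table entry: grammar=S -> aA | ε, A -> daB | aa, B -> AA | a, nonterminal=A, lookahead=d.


For [A, d]: 'd' ∈ FIRST(daB)
Entry: A -> daB


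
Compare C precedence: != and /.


'/' is multiplicative (level 10); '!=' is equality (level 6)
Higher level binds tighter
'/' has higher precedence than '!='


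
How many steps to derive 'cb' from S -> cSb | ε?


Derivation: S => cSb => cb
Steps: 2


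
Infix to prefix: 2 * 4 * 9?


left-to-right (same/higher precedence on left): tree is (* (* 2 4) 9)
Prefix: * * 2 4 9


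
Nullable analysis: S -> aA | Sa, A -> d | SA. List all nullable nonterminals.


A nonterminal is nullable iff some alternative derives ε (directly, or every symbol in it is nullable)
Nullable: {}


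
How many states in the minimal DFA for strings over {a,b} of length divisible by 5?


Track length mod 5: states 0..4, accept at 0
Minimal DFA: 5 states


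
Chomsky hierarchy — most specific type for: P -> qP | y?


Right-linear: every RHS is a terminal or a terminal followed by one nonterminal
Classification: Type 3 (Regular)


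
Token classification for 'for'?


Pattern: reserved word
Type: KEYWORD


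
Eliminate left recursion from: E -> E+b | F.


Left-recursive alternatives: E+b; non-recursive: F
Introduce E': E -> FE', E' -> +bE' | ε


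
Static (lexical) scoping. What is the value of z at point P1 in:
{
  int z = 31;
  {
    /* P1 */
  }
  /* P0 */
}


P1's block does not declare z; resolves to the enclosing declaration at depth 0
z = 31


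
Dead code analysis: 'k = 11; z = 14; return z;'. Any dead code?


k is assigned but never read
Dead: 'k = 11'


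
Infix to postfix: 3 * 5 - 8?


Left to right (same or higher precedence on left)
Postfix: 3 5 * 8 -


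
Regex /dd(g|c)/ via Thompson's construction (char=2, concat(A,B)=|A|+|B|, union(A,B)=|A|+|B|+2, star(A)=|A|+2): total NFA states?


Syntax tree has 4 char leaf(s), 1 union(s), 0 star(s)
chars contribute 4×2 = 8; each union adds +2; each star adds +2
Total: 8 + 2 + 0 = 10 states


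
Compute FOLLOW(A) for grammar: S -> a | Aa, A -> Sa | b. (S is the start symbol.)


$ ∈ FOLLOW(S). For each A -> αBβ: add FIRST(β)\{ε} to FOLLOW(B); if β nullable, add FOLLOW(A).
FOLLOW(A) = {a}


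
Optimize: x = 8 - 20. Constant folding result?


8 - 20 = -12 at compile time
Optimized: x = -12


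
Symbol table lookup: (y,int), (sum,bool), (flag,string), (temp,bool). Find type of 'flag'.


Lookup 'flag' → type string


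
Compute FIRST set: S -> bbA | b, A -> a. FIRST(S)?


Per alternative of S: FIRST(bbA) = {b}; FIRST(b) = {b}
FIRST(S) = {b}


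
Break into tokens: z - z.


Scan left to right, longest-match per lexeme
Tokens: ID(z), OP(-), ID(z)


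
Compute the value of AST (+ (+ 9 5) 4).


Evaluate inner: (+ 9 5) = 14
Evaluate root: (+ 14 4) = 18
Result: 18


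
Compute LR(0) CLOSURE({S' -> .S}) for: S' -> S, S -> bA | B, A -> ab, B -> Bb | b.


Start: S' -> .S
For each item with dot before a nonterminal B, add B -> .γ for every B-production
Closure: [S' -> .S, S -> .bA, S -> .B, B -> .Bb, B -> .b]


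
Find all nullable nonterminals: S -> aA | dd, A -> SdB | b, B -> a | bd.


A nonterminal is nullable iff some alternative derives ε (directly, or every symbol in it is nullable)
Nullable: {}


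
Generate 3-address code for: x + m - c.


Break into single-operator statements:
t1 = x + m
t2 = t1 - c


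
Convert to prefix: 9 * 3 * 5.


left-to-right (same/higher precedence on left): tree is (* (* 9 3) 5)
Prefix: * * 9 3 5


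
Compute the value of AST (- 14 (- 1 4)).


Evaluate inner: (- 1 4) = -3
Evaluate root: (- 14 -3) = 17
Result: 17


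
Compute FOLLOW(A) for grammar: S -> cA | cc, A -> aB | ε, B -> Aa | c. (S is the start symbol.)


$ ∈ FOLLOW(S). For each A -> αBβ: add FIRST(β)\{ε} to FOLLOW(B); if β nullable, add FOLLOW(A).
FOLLOW(A) = {$, a}


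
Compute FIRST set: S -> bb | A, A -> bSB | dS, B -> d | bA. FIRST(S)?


Per alternative of S: FIRST(bb) = {b}; FIRST(A) = {b, d}
FIRST(S) = {b, d}


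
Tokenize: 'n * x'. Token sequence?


Scan left to right, longest-match per lexeme
Tokens: ID(n), OP(*), ID(x)


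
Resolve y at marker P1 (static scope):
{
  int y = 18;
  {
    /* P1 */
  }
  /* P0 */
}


P1's block does not declare y; resolves to the enclosing declaration at depth 0
y = 18


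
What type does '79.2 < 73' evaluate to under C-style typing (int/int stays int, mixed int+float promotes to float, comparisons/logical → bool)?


Operand types: float < int
Rule: comparison yields bool
Result type: bool


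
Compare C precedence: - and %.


'%' is multiplicative (level 10); '-' is additive (level 9)
Higher level binds tighter
'%' has higher precedence than '-'


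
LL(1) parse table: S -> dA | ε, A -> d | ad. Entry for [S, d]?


For [S, d]: 'd' ∈ FIRST(dA)
Entry: S -> dA


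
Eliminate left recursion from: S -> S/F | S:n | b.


Left-recursive alternatives: S/F, S:n; non-recursive: b
Introduce S': S -> bS', S' -> /FS' | :nS' | ε


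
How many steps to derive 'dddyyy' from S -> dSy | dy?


Derivation: S => dSy => ddSyy => dddyyy
Steps: 3


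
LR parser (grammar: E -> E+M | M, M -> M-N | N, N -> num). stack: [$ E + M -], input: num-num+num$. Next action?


no handle; shift 'num'
Action: shift


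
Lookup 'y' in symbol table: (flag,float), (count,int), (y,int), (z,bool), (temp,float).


Lookup 'y' → type int


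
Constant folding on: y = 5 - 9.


5 - 9 = -4 at compile time
Optimized: y = -4


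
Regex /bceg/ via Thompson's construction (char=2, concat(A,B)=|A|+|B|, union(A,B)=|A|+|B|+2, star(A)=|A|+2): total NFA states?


Syntax tree has 4 char leaf(s), 0 union(s), 0 star(s)
chars contribute 4×2 = 8; each union adds +2; each star adds +2
Total: 8 + 0 + 0 = 8 states


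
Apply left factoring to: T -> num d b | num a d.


Common prefix: 'num'
Factored: T -> num T', T' -> d b | a d


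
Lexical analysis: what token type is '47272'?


Pattern: digits only
Type: INTEGER_LITERAL


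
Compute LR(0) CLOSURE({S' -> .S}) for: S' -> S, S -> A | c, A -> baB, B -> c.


Start: S' -> .S
For each item with dot before a nonterminal B, add B -> .γ for every B-production
Closure: [S' -> .S, S -> .A, S -> .c, A -> .baB]


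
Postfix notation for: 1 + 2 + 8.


Left to right (same or higher precedence on left)
Postfix: 1 2 + 8 +


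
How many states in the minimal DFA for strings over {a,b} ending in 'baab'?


Track the longest suffix of input matching a prefix of 'baab': 5 classes (prefixes of length 0..4)
Minimal DFA: 5 states


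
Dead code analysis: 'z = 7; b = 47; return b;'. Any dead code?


z is assigned but never read
Dead: 'z = 7'


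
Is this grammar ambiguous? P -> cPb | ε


balanced c^n…b^n: each string has a unique parse
Unambiguous


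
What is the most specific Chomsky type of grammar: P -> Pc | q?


Left-linear: every RHS is a terminal or one nonterminal followed by a terminal
Classification: Type 3 (Regular)


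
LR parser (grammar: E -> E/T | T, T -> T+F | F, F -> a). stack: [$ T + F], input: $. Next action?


handle 'T+F' on top
Action: reduce (T -> T+F)


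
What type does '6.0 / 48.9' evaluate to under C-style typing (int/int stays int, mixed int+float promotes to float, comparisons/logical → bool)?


Operand types: float / float
Rule: mixed int/float promotes to float; int/int stays int
Result type: float


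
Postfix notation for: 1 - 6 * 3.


* has higher precedence, evaluate 6*3 first
Postfix: 1 6 3 * -


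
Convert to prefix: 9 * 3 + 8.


left-to-right (same/higher precedence on left): tree is (+ (* 9 3) 8)
Prefix: + * 9 3 8


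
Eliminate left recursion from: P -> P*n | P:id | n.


Left-recursive alternatives: P*n, P:id; non-recursive: n
Introduce P': P -> nP', P' -> *nP' | :idP' | ε


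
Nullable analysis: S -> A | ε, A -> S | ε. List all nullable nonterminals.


A nonterminal is nullable iff some alternative derives ε (directly, or every symbol in it is nullable)
Nullable: {A, S}


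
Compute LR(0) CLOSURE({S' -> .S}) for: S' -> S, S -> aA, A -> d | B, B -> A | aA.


Start: S' -> .S
For each item with dot before a nonterminal B, add B -> .γ for every B-production
Closure: [S' -> .S, S -> .aA]


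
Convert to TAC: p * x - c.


Break into single-operator statements:
t1 = p * x
t2 = t1 - c


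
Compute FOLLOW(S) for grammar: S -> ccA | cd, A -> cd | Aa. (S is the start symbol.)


$ ∈ FOLLOW(S). For each A -> αBβ: add FIRST(β)\{ε} to FOLLOW(B); if β nullable, add FOLLOW(A).
FOLLOW(S) = {$}


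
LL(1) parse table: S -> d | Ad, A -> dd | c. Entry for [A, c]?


For [A, c]: 'c' ∈ FIRST(c)
Entry: A -> c


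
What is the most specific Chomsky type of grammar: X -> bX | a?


Right-linear: every RHS is a terminal or a terminal followed by one nonterminal
Classification: Type 3 (Regular)


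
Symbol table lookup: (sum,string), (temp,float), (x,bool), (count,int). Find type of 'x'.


Lookup 'x' → type bool


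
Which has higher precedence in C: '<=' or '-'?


'-' is additive (level 9); '<=' is relational (level 7)
Higher level binds tighter
'-' has higher precedence than '<='


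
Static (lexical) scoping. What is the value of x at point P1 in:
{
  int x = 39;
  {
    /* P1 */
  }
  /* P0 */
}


P1's block does not declare x; resolves to the enclosing declaration at depth 0
x = 39


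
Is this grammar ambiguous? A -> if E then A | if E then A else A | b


dangling else: 'if E then if E then b else b' parses two ways
Ambiguous


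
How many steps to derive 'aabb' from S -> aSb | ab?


Derivation: S => aSb => aabb
Steps: 2


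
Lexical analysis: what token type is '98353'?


Pattern: digits only
Type: INTEGER_LITERAL


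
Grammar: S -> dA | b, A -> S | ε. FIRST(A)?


Per alternative of A: FIRST(S) = {b, d}; FIRST(ε) = {ε}
FIRST(A) = {b, d, ε}


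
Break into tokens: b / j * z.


Scan left to right, longest-match per lexeme
Tokens: ID(b), OP(/), ID(j), OP(*), ID(z)


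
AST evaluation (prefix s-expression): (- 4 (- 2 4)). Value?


Evaluate inner: (- 2 4) = -2
Evaluate root: (- 4 -2) = 6
Result: 6


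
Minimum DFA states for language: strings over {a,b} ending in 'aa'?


Track the longest suffix of input matching a prefix of 'aa': 3 classes (prefixes of length 0..2)
Minimal DFA: 3 states


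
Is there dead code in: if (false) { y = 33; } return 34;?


condition is constant false, so the whole block is unreachable
Dead: 'if (false) { y = 33; }'


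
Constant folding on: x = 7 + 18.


7 + 18 = 25 at compile time
Optimized: x = 25


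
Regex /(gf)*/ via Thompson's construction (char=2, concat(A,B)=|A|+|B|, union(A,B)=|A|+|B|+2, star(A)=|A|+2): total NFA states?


Syntax tree has 2 char leaf(s), 0 union(s), 1 star(s)
chars contribute 2×2 = 4; each union adds +2; each star adds +2
Total: 4 + 0 + 2 = 6 states


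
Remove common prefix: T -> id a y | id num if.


Common prefix: 'id'
Factored: T -> id T', T' -> a y | num if


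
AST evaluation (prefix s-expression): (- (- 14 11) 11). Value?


Evaluate inner: (- 14 11) = 3
Evaluate root: (- 3 11) = -8
Result: -8


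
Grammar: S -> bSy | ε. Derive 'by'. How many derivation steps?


Derivation: S => bSy => by
Steps: 2


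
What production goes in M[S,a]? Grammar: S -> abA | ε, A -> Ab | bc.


For [S, a]: 'a' ∈ FIRST(abA)
Entry: S -> abA


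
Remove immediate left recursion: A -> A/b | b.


Left-recursive alternatives: A/b; non-recursive: b
Introduce A': A -> bA', A' -> /bA' | ε


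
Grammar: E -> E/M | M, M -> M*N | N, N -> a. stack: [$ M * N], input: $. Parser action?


handle 'M*N' on top
Action: reduce (M -> M*N)


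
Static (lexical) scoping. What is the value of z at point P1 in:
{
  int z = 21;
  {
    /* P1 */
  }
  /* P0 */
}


P1's block does not declare z; resolves to the enclosing declaration at depth 0
z = 21


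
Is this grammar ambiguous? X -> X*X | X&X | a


'a*a&a' has two parse trees (no precedence encoded between * and &)
Ambiguous


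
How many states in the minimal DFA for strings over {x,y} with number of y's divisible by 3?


Track (count of y) mod 3: states 0..2, accept at 0
Minimal DFA: 3 states


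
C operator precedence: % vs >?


'%' is multiplicative (level 10); '>' is relational (level 7)
Higher level binds tighter
'%' has higher precedence than '>'


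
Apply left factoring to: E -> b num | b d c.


Common prefix: 'b'
Factored: E -> b E', E' -> num | d c


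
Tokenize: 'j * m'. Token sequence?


Scan left to right, longest-match per lexeme
Tokens: ID(j), OP(*), ID(m)


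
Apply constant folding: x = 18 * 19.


18 * 19 = 342 at compile time
Optimized: x = 342


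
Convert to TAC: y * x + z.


Break into single-operator statements:
t1 = y * x
t2 = t1 + z


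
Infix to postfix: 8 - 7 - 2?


Left to right (same or higher precedence on left)
Postfix: 8 7 - 2 -


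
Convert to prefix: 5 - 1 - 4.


left-to-right (same/higher precedence on left): tree is (- (- 5 1) 4)
Prefix: - - 5 1 4


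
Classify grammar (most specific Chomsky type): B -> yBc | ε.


Single nonterminal LHS, but y^n c^n is not regular
Classification: Type 2 (Context-Free)


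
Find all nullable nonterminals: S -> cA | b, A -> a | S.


A nonterminal is nullable iff some alternative derives ε (directly, or every symbol in it is nullable)
Nullable: {}


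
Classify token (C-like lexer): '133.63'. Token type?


Pattern: digits with a decimal point
Type: FLOAT_LITERAL


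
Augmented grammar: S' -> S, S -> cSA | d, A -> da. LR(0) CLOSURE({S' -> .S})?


Start: S' -> .S
For each item with dot before a nonterminal B, add B -> .γ for every B-production
Closure: [S' -> .S, S -> .cSA, S -> .d]


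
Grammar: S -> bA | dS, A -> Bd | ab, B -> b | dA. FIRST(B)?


Per alternative of B: FIRST(b) = {b}; FIRST(dA) = {d}
FIRST(B) = {b, d}


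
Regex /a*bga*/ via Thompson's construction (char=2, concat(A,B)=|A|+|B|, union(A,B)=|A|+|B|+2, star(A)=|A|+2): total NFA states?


Syntax tree has 4 char leaf(s), 0 union(s), 2 star(s)
chars contribute 4×2 = 8; each union adds +2; each star adds +2
Total: 8 + 0 + 4 = 12 states


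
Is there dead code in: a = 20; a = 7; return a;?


first assignment to a is overwritten before any read
Dead: 'a = 20'


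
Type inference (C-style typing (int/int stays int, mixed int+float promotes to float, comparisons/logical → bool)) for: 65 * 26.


Operand types: int * int
Rule: mixed int/float promotes to float; int/int stays int
Result type: int


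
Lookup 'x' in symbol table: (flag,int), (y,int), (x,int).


Lookup 'x' → type int


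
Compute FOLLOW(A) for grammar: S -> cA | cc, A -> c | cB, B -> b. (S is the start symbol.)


$ ∈ FOLLOW(S). For each A -> αBβ: add FIRST(β)\{ε} to FOLLOW(B); if β nullable, add FOLLOW(A).
FOLLOW(A) = {$}


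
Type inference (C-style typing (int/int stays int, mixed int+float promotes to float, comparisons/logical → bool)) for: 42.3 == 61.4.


Operand types: float == float
Rule: comparison yields bool
Result type: bool


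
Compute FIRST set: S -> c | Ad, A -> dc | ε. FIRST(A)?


Per alternative of A: FIRST(dc) = {d}; FIRST(ε) = {ε}
FIRST(A) = {d, ε}


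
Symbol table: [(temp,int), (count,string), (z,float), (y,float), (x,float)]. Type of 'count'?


Lookup 'count' → type string


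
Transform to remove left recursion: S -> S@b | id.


Left-recursive alternatives: S@b; non-recursive: id
Introduce S': S -> idS', S' -> @bS' | ε


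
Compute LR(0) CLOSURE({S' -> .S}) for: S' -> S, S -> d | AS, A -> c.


Start: S' -> .S
For each item with dot before a nonterminal B, add B -> .γ for every B-production
Closure: [S' -> .S, S -> .d, S -> .AS, A -> .c]


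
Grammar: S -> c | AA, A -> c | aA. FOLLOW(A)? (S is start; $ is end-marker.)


$ ∈ FOLLOW(S). For each A -> αBβ: add FIRST(β)\{ε} to FOLLOW(B); if β nullable, add FOLLOW(A).
FOLLOW(A) = {$, a, c}


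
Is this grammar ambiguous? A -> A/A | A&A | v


'v/v&v' has two parse trees (no precedence encoded between / and &)
Ambiguous


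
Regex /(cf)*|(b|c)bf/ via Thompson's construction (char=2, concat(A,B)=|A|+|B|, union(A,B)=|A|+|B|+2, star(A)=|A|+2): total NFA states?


Syntax tree has 6 char leaf(s), 2 union(s), 1 star(s)
chars contribute 6×2 = 12; each union adds +2; each star adds +2
Total: 12 + 4 + 2 = 18 states


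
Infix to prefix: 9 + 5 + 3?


left-to-right (same/higher precedence on left): tree is (+ (+ 9 5) 3)
Prefix: + + 9 5 3


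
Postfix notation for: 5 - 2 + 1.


Left to right (same or higher precedence on left)
Postfix: 5 2 - 1 +


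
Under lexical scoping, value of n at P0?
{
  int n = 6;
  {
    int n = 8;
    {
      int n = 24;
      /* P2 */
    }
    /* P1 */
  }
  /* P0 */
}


n declared in the same block as P0
n = 6


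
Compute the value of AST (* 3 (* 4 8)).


Evaluate inner: (* 4 8) = 32
Evaluate root: (* 3 32) = 96
Result: 96


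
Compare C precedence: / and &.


'/' is multiplicative (level 10); '&' is bitwise AND (level 5)
Higher level binds tighter
'/' has higher precedence than '&'


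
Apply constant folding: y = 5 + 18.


5 + 18 = 23 at compile time
Optimized: y = 23


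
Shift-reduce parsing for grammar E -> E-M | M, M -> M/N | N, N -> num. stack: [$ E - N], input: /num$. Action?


'N' (not preceded by M/) is the handle for M -> N
Action: reduce (M -> N)


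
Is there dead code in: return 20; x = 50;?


statement follows a return and is unreachable
Dead: 'x = 50'


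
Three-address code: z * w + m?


Break into single-operator statements:
t1 = z * w
t2 = t1 + m


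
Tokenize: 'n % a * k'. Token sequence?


Scan left to right, longest-match per lexeme
Tokens: ID(n), OP(%), ID(a), OP(*), ID(k)


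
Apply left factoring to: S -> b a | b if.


Common prefix: 'b'
Factored: S -> b S', S' -> a | if


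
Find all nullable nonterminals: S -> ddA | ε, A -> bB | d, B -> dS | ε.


A nonterminal is nullable iff some alternative derives ε (directly, or every symbol in it is nullable)
Nullable: {B, S}


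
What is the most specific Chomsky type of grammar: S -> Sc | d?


Left-linear: every RHS is a terminal or one nonterminal followed by a terminal
Classification: Type 3 (Regular)


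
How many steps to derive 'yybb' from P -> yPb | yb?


Derivation: P => yPb => yybb
Steps: 2


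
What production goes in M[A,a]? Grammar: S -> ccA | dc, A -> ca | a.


For [A, a]: 'a' ∈ FIRST(a)
Entry: A -> a


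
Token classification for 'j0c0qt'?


Pattern: letter/underscore followed by alphanumerics, not a keyword
Type: IDENTIFIER


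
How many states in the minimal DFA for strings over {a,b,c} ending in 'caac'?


Track the longest suffix of input matching a prefix of 'caac': 5 classes (prefixes of length 0..4)
Minimal DFA: 5 states


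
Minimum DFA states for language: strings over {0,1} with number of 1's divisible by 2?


Track (count of 1) mod 2: states 0..1, accept at 0
Minimal DFA: 2 states


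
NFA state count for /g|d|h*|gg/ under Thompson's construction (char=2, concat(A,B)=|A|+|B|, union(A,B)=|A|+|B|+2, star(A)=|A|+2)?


Syntax tree has 5 char leaf(s), 3 union(s), 1 star(s)
chars contribute 5×2 = 10; each union adds +2; each star adds +2
Total: 10 + 6 + 2 = 18 states


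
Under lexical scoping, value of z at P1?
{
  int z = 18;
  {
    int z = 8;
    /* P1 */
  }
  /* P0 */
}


z declared in the same block as P1
z = 8


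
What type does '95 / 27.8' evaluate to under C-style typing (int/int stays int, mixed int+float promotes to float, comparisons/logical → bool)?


Operand types: int / float
Rule: mixed int/float promotes to float; int/int stays int
Result type: float


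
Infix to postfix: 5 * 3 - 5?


Left to right (same or higher precedence on left)
Postfix: 5 3 * 5 -


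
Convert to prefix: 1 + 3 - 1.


left-to-right (same/higher precedence on left): tree is (- (+ 1 3) 1)
Prefix: - + 1 3 1


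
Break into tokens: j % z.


Scan left to right, longest-match per lexeme
Tokens: ID(j), OP(%), ID(z)


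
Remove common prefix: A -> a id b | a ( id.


Common prefix: 'a'
Factored: A -> a A', A' -> id b | ( id


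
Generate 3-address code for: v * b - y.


Break into single-operator statements:
t1 = v * b
t2 = t1 - y


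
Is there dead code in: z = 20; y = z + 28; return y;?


z is read by y's definition; y is returned
No dead code


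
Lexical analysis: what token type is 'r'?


Pattern: letter/underscore followed by alphanumerics, not a keyword
Type: IDENTIFIER


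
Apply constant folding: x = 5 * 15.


5 * 15 = 75 at compile time
Optimized: x = 75


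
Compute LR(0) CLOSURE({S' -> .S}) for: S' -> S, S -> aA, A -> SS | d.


Start: S' -> .S
For each item with dot before a nonterminal B, add B -> .γ for every B-production
Closure: [S' -> .S, S -> .aA]


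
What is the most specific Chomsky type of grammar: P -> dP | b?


Right-linear: every RHS is a terminal or a terminal followed by one nonterminal
Classification: Type 3 (Regular)
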